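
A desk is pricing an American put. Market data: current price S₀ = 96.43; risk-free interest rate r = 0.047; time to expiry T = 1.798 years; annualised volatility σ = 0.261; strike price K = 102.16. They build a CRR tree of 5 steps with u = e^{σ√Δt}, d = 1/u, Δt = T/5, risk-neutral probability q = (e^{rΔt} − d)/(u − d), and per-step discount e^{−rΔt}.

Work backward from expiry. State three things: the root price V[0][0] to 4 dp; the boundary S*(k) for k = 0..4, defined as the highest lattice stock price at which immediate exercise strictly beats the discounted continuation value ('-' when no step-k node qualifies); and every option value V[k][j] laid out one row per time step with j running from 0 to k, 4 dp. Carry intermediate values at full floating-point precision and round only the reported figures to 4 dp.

params: Δt=0.35960 u=1.16943 d=0.85512 q=0.51518 e^(-rΔt)=0.98324
t_5 payoffs: 58.0691 41.8632 19.7007 0.0000 0.0000 0.0000
t_4: node(4,0) S=51.5610 payoff=50.5990 vs cont=48.8869 → 50.5990 [stop]  node(4,1) S=70.5126 payoff=31.6474 vs cont=29.9353 → 31.6474 [stop]  node(4,2) S=96.4300 payoff=5.7300 vs cont=9.3912 → 9.3912 [wait]  node(4,3) S=131.8735 payoff=0.0000 vs cont=0.0000 → 0.0000 [wait]  node(4,4) S=180.3446 payoff=0.0000 vs cont=0.0000 → 0.0000 [wait]  ⇒ S*(4)=70.5126
t_3: node(3,0) S=60.2968 payoff=41.8632 vs cont=40.1511 → 41.8632 [stop]  node(3,1) S=82.4593 payoff=19.7007 vs cont=19.8432 → 19.8432 [wait]  node(3,2) S=112.7677 payoff=0.0000 vs cont=4.4767 → 4.4767 [wait]  node(3,3) S=154.2163 payoff=0.0000 vs cont=0.0000 → 0.0000 [wait]  ⇒ S*(3)=60.2968
t_2: node(2,0) S=70.5126 payoff=31.6474 vs cont=30.0074 → 31.6474 [stop]  node(2,1) S=96.4300 payoff=5.7300 vs cont=11.7268 → 11.7268 [wait]  node(2,2) S=131.8735 payoff=0.0000 vs cont=2.1340 → 2.1340 [wait]  ⇒ S*(2)=70.5126
t_1: node(1,0) S=82.4593 payoff=19.7007 vs cont=21.0263 → 21.0263 [wait]  node(1,1) S=112.7677 payoff=0.0000 vs cont=6.6711 → 6.6711 [wait]  ⇒ S*(1)=-
t_0: node(0,0) S=96.4300 payoff=5.7300 vs cont=13.4023 → 13.4023 [wait]  ⇒ S*(0)=-

price = 13.4023
boundary = - - 70.5126 60.2968 70.5126
tree:
13.4023
21.0263 6.6711
31.6474 11.7268 2.1340
41.8632 19.8432 4.4767 0.0000
50.5990 31.6474 9.3912 0.0000 0.0000
58.0691 41.8632 19.7007 0.0000 0.0000 0.0000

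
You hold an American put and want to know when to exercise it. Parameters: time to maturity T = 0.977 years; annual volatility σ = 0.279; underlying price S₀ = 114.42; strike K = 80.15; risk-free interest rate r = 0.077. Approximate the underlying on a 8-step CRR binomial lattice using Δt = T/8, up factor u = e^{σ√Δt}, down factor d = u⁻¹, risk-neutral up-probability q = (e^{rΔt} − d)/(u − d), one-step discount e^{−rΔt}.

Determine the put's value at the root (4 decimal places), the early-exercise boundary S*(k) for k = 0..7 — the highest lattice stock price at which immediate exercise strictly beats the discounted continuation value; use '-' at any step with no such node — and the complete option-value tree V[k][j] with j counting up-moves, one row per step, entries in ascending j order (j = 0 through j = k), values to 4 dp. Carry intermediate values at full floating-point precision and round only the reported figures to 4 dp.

price = 0.6852
boundary = - - - - - - 63.7439 70.2720
tree:
0.6852
1.2327 0.2004
2.1821 0.3925 0.0295
3.7872 0.7635 0.0625 0.0000
6.4098 1.4734 0.1325 0.0000 0.0000
10.4945 2.8152 0.2811 0.0000 0.0000 0.0000
16.4061 5.3140 0.5961 0.0000 0.0000 0.0000 0.0000
22.3278 9.8780 1.2643 0.0000 0.0000 0.0000 0.0000 0.0000
27.6994 16.4061 2.6813 0.0000 0.0000 0.0000 0.0000 0.0000 0.0000

params: Δt=0.12212 u=1.10241 d=0.90710 q=0.52402 e^(-rΔt)=0.99064
t_8 payoffs: 27.6994 16.4061 2.6813 0.0000 0.0000 0.0000 0.0000 0.0000 0.0000
t_7: node(7,0) S=57.8222 payoff=22.3278 vs cont=21.5776 → 22.3278 [stop]  node(7,1) S=70.2720 payoff=9.8780 vs cont=9.1278 → 9.8780 [stop]  node(7,2) S=85.4024 payoff=0.0000 vs cont=1.2643 → 1.2643 [wait]  node(7,3) S=103.7906 payoff=0.0000 vs cont=0.0000 → 0.0000 [wait]  node(7,4) S=126.1380 payoff=0.0000 vs cont=0.0000 → 0.0000 [wait]  node(7,5) S=153.2970 payoff=0.0000 vs cont=0.0000 → 0.0000 [wait]  node(7,6) S=186.3037 payoff=0.0000 vs cont=0.0000 → 0.0000 [wait]  node(7,7) S=226.4171 payoff=0.0000 vs cont=0.0000 → 0.0000 [wait]  ⇒ S*(7)=70.2720
t_6: node(6,0) S=63.7439 payoff=16.4061 vs cont=15.6559 → 16.4061 [stop]  node(6,1) S=77.4687 payoff=2.6813 vs cont=5.3140 → 5.3140 [wait]  node(6,2) S=94.1487 payoff=0.0000 vs cont=0.5961 → 0.5961 [wait]  node(6,3) S=114.4200 payoff=0.0000 vs cont=0.0000 → 0.0000 [wait]  node(6,4) S=139.0560 payoff=0.0000 vs cont=0.0000 → 0.0000 [wait]  node(6,5) S=168.9964 payoff=0.0000 vs cont=0.0000 → 0.0000 [wait]  node(6,6) S=205.3834 payoff=0.0000 vs cont=0.0000 → 0.0000 [wait]  ⇒ S*(6)=63.7439
t_5: node(5,0) S=70.2720 payoff=9.8780 vs cont=10.4945 → 10.4945 [wait]  node(5,1) S=85.4024 payoff=0.0000 vs cont=2.8152 → 2.8152 [wait]  node(5,2) S=103.7906 payoff=0.0000 vs cont=0.2811 → 0.2811 [wait]  node(5,3) S=126.1380 payoff=0.0000 vs cont=0.0000 → 0.0000 [wait]  node(5,4) S=153.2970 payoff=0.0000 vs cont=0.0000 → 0.0000 [wait]  node(5,5) S=186.3037 payoff=0.0000 vs cont=0.0000 → 0.0000 [wait]  ⇒ S*(5)=-
t_4: node(4,0) S=77.4687 payoff=2.6813 vs cont=6.4098 → 6.4098 [wait]  node(4,1) S=94.1487 payoff=0.0000 vs cont=1.4734 → 1.4734 [wait]  node(4,2) S=114.4200 payoff=0.0000 vs cont=0.1325 → 0.1325 [wait]  node(4,3) S=139.0560 payoff=0.0000 vs cont=0.0000 → 0.0000 [wait]  node(4,4) S=168.9964 payoff=0.0000 vs cont=0.0000 → 0.0000 [wait]  ⇒ S*(4)=-
t_3: node(3,0) S=85.4024 payoff=0.0000 vs cont=3.7872 → 3.7872 [wait]  node(3,1) S=103.7906 payoff=0.0000 vs cont=0.7635 → 0.7635 [wait]  node(3,2) S=126.1380 payoff=0.0000 vs cont=0.0625 → 0.0625 [wait]  node(3,3) S=153.2970 payoff=0.0000 vs cont=0.0000 → 0.0000 [wait]  ⇒ S*(3)=-
t_2: node(2,0) S=94.1487 payoff=0.0000 vs cont=2.1821 → 2.1821 [wait]  node(2,1) S=114.4200 payoff=0.0000 vs cont=0.3925 → 0.3925 [wait]  node(2,2) S=139.0560 payoff=0.0000 vs cont=0.0295 → 0.0295 [wait]  ⇒ S*(2)=-
t_1: node(1,0) S=103.7906 payoff=0.0000 vs cont=1.2327 → 1.2327 [wait]  node(1,1) S=126.1380 payoff=0.0000 vs cont=0.2004 → 0.2004 [wait]  ⇒ S*(1)=-
t_0: node(0,0) S=114.4200 payoff=0.0000 vs cont=0.6852 → 0.6852 [wait]  ⇒ S*(0)=-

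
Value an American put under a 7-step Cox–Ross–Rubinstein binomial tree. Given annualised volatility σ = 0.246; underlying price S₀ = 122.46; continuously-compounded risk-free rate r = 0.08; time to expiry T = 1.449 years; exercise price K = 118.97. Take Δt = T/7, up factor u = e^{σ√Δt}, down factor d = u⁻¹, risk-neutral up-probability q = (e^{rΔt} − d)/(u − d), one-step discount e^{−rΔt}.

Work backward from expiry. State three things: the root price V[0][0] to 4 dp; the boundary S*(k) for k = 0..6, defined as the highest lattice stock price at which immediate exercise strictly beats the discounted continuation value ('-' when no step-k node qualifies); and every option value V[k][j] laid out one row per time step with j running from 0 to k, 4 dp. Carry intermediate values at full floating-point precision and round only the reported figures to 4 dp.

price = 8.2238
boundary = - - 97.8992 87.5329 97.8992 87.5329 97.8992
tree:
8.2238
13.3862 4.1909
21.0708 7.4180 1.6409
31.4371 12.7421 3.2265 0.3752
40.7057 21.0708 6.2196 0.8411 0.0000
48.9929 31.4371 11.6712 1.8857 0.0000 0.0000
56.4026 40.7057 21.0708 4.2273 0.0000 0.0000 0.0000
63.0276 48.9929 31.4371 9.4769 0.0000 0.0000 0.0000 0.0000

Δt=0.20700  u=1.11843  d=0.89411  q=0.54649  discount=0.98358
step 7 (expiry): payoffs max(K−S,0) = 63.0276 48.9929 31.4371 9.4769 0.0000 0.0000 0.0000 0.0000
step 6: (k=6,j=0): S=62.5674, (K−S)⁺=56.4026, hold=54.4486 ⇒ V=56.4026 exercise | (k=6,j=1): S=78.2643, (K−S)⁺=40.7057, hold=38.7518 ⇒ V=40.7057 exercise | (k=6,j=2): S=97.8992, (K−S)⁺=21.0708, hold=19.1169 ⇒ V=21.0708 exercise | (k=6,j=3): S=122.4600, (K−S)⁺=0.0000, hold=4.2273 ⇒ V=4.2273 continue | (k=6,j=4): S=153.1826, (K−S)⁺=0.0000, hold=0.0000 ⇒ V=0.0000 continue | (k=6,j=5): S=191.6129, (K−S)⁺=0.0000, hold=0.0000 ⇒ V=0.0000 continue | (k=6,j=6): S=239.6846, (K−S)⁺=0.0000, hold=0.0000 ⇒ V=0.0000 continue  boundary S*=97.8992
step 5: (k=5,j=0): S=69.9771, (K−S)⁺=48.9929, hold=47.0390 ⇒ V=48.9929 exercise | (k=5,j=1): S=87.5329, (K−S)⁺=31.4371, hold=29.4832 ⇒ V=31.4371 exercise | (k=5,j=2): S=109.4931, (K−S)⁺=9.4769, hold=11.6712 ⇒ V=11.6712 continue | (k=5,j=3): S=136.9626, (K−S)⁺=0.0000, hold=1.8857 ⇒ V=1.8857 continue | (k=5,j=4): S=171.3236, (K−S)⁺=0.0000, hold=0.0000 ⇒ V=0.0000 continue | (k=5,j=5): S=214.3051, (K−S)⁺=0.0000, hold=0.0000 ⇒ V=0.0000 continue  boundary S*=87.5329
step 4: (k=4,j=0): S=78.2643, (K−S)⁺=40.7057, hold=38.7518 ⇒ V=40.7057 exercise | (k=4,j=1): S=97.8992, (K−S)⁺=21.0708, hold=20.2964 ⇒ V=21.0708 exercise | (k=4,j=2): S=122.4600, (K−S)⁺=0.0000, hold=6.2196 ⇒ V=6.2196 continue | (k=4,j=3): S=153.1826, (K−S)⁺=0.0000, hold=0.8411 ⇒ V=0.8411 continue | (k=4,j=4): S=191.6129, (K−S)⁺=0.0000, hold=0.0000 ⇒ V=0.0000 continue  boundary S*=97.8992
step 3: (k=3,j=0): S=87.5329, (K−S)⁺=31.4371, hold=29.4832 ⇒ V=31.4371 exercise | (k=3,j=1): S=109.4931, (K−S)⁺=9.4769, hold=12.7421 ⇒ V=12.7421 continue | (k=3,j=2): S=136.9626, (K−S)⁺=0.0000, hold=3.2265 ⇒ V=3.2265 continue | (k=3,j=3): S=171.3236, (K−S)⁺=0.0000, hold=0.3752 ⇒ V=0.3752 continue  boundary S*=87.5329
step 2: (k=2,j=0): S=97.8992, (K−S)⁺=21.0708, hold=20.8720 ⇒ V=21.0708 exercise | (k=2,j=1): S=122.4600, (K−S)⁺=0.0000, hold=7.4180 ⇒ V=7.4180 continue | (k=2,j=2): S=153.1826, (K−S)⁺=0.0000, hold=1.6409 ⇒ V=1.6409 continue  boundary S*=97.8992
step 1: (k=1,j=0): S=109.4931, (K−S)⁺=9.4769, hold=13.3862 ⇒ V=13.3862 continue | (k=1,j=1): S=136.9626, (K−S)⁺=0.0000, hold=4.1909 ⇒ V=4.1909 continue  boundary S*=-
step 0: (k=0,j=0): S=122.4600, (K−S)⁺=0.0000, hold=8.2238 ⇒ V=8.2238 continue  boundary S*=-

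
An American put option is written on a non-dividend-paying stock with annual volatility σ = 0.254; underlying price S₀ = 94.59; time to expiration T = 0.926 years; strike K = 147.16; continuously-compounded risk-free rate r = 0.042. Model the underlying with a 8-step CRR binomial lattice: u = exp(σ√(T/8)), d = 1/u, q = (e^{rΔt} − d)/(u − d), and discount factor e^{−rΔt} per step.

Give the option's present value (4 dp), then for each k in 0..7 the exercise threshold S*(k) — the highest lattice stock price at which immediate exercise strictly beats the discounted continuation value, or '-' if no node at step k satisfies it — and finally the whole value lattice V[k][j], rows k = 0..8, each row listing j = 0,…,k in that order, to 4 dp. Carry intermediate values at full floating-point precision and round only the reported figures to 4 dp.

price = 52.5700
boundary = 94.5900 103.1277 112.4360 103.1277 112.4360 103.1277 112.4360 122.5844
tree:
52.5700
60.4009 44.0323
67.5834 52.5700 34.7240
74.1714 60.4009 44.0323 25.5353
80.2139 67.5834 52.5700 34.7240 16.8306
85.7562 74.1714 60.4009 44.0323 24.8202 9.2101
90.8397 80.2139 67.5834 52.5700 34.7240 15.4120 3.2578
95.5023 85.7562 74.1714 60.4009 44.0323 24.5756 6.6345 0.0000
99.7789 90.8397 80.2139 67.5834 52.5700 34.7240 13.5112 0.0000 0.0000

params: Δt=0.11575 u=1.09026 d=0.91721 q=0.50657 e^(-rΔt)=0.99515
t_8 payoffs: 99.7789 90.8397 80.2139 67.5834 52.5700 34.7240 13.5112 0.0000 0.0000
t_7: node(7,0) S=51.6577 payoff=95.5023 vs cont=94.7886 → 95.5023 [stop]  node(7,1) S=61.4038 payoff=85.7562 vs cont=85.0425 → 85.7562 [stop]  node(7,2) S=72.9886 payoff=74.1714 vs cont=73.4577 → 74.1714 [stop]  node(7,3) S=86.7591 payoff=60.4009 vs cont=59.6872 → 60.4009 [stop]  node(7,4) S=103.1277 payoff=44.0323 vs cont=43.3186 → 44.0323 [stop]  node(7,5) S=122.5844 payoff=24.5756 vs cont=23.8619 → 24.5756 [stop]  node(7,6) S=145.7120 payoff=1.4480 vs cont=6.6345 → 6.6345 [wait]  node(7,7) S=173.2029 payoff=0.0000 vs cont=0.0000 → 0.0000 [wait]  ⇒ S*(7)=122.5844
t_6: node(6,0) S=56.3203 payoff=90.8397 vs cont=90.1260 → 90.8397 [stop]  node(6,1) S=66.9461 payoff=80.2139 vs cont=79.5002 → 80.2139 [stop]  node(6,2) S=79.5766 payoff=67.5834 vs cont=66.8697 → 67.5834 [stop]  node(6,3) S=94.5900 payoff=52.5700 vs cont=51.8563 → 52.5700 [stop]  node(6,4) S=112.4360 payoff=34.7240 vs cont=34.0104 → 34.7240 [stop]  node(6,5) S=133.6488 payoff=13.5112 vs cont=15.4120 → 15.4120 [wait]  node(6,6) S=158.8639 payoff=0.0000 vs cont=3.2578 → 3.2578 [wait]  ⇒ S*(6)=112.4360
t_5: node(5,0) S=61.4038 payoff=85.7562 vs cont=85.0425 → 85.7562 [stop]  node(5,1) S=72.9886 payoff=74.1714 vs cont=73.4577 → 74.1714 [stop]  node(5,2) S=86.7591 payoff=60.4009 vs cont=59.6872 → 60.4009 [stop]  node(5,3) S=103.1277 payoff=44.0323 vs cont=43.3186 → 44.0323 [stop]  node(5,4) S=122.5844 payoff=24.5756 vs cont=24.8202 → 24.8202 [wait]  node(5,5) S=145.7120 payoff=1.4480 vs cont=9.2101 → 9.2101 [wait]  ⇒ S*(5)=103.1277
t_4: node(4,0) S=66.9461 payoff=80.2139 vs cont=79.5002 → 80.2139 [stop]  node(4,1) S=79.5766 payoff=67.5834 vs cont=66.8697 → 67.5834 [stop]  node(4,2) S=94.5900 payoff=52.5700 vs cont=51.8563 → 52.5700 [stop]  node(4,3) S=112.4360 payoff=34.7240 vs cont=34.1337 → 34.7240 [stop]  node(4,4) S=133.6488 payoff=13.5112 vs cont=16.8306 → 16.8306 [wait]  ⇒ S*(4)=112.4360
t_3: node(3,0) S=72.9886 payoff=74.1714 vs cont=73.4577 → 74.1714 [stop]  node(3,1) S=86.7591 payoff=60.4009 vs cont=59.6872 → 60.4009 [stop]  node(3,2) S=103.1277 payoff=44.0323 vs cont=43.3186 → 44.0323 [stop]  node(3,3) S=122.5844 payoff=24.5756 vs cont=25.5353 → 25.5353 [wait]  ⇒ S*(3)=103.1277
t_2: node(2,0) S=79.5766 payoff=67.5834 vs cont=66.8697 → 67.5834 [stop]  node(2,1) S=94.5900 payoff=52.5700 vs cont=51.8563 → 52.5700 [stop]  node(2,2) S=112.4360 payoff=34.7240 vs cont=34.4941 → 34.7240 [stop]  ⇒ S*(2)=112.4360
t_1: node(1,0) S=86.7591 payoff=60.4009 vs cont=59.6872 → 60.4009 [stop]  node(1,1) S=103.1277 payoff=44.0323 vs cont=43.3186 → 44.0323 [stop]  ⇒ S*(1)=103.1277
t_0: node(0,0) S=94.5900 payoff=52.5700 vs cont=51.8563 → 52.5700 [stop]  ⇒ S*(0)=94.5900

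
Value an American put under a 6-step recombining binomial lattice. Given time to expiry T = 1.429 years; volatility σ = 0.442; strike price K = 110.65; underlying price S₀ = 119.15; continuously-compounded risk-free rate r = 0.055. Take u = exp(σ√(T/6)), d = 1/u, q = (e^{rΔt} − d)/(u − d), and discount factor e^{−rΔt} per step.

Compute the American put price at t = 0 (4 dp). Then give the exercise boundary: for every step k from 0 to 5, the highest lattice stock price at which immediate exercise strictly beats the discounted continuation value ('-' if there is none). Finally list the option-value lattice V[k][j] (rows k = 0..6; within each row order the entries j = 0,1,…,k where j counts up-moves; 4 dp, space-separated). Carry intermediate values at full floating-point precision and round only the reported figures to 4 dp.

Δt=0.23817, u=1.24074, d=0.80597, q=0.47661, disc=e^(-rΔt)=0.98699
k=6 terminal: V=max(K-S,0) → 77.9902 60.3725 33.2512 0.0000 0.0000 0.0000 0.0000
k=5: j=0 S=40.5223 intr=70.1277 cont=68.6878 V=70.1277[EX]; j=1 S=62.3812 intr=48.2688 cont=46.8288 V=48.2688[EX]; j=2 S=96.0316 intr=14.6184 cont=17.1769 V=17.1769[hold]; j=3 S=147.8339 intr=0.0000 cont=0.0000 V=0.0000[hold]; j=4 S=227.5800 intr=0.0000 cont=0.0000 V=0.0000[hold]; j=5 S=350.3436 intr=0.0000 cont=0.0000 V=0.0000[hold]  S*(5)=62.3812
k=4: j=0 S=50.2775 intr=60.3725 cont=58.9325 V=60.3725[EX]; j=1 S=77.3988 intr=33.2512 cont=33.0148 V=33.2512[EX]; j=2 S=119.1500 intr=0.0000 cont=8.8732 V=8.8732[hold]; j=3 S=183.4231 intr=0.0000 cont=0.0000 V=0.0000[hold]; j=4 S=282.3672 intr=0.0000 cont=0.0000 V=0.0000[hold]  S*(4)=77.3988
k=3: j=0 S=62.3812 intr=48.2688 cont=46.8288 V=48.2688[EX]; j=1 S=96.0316 intr=14.6184 cont=21.3510 V=21.3510[hold]; j=2 S=147.8339 intr=0.0000 cont=4.5837 V=4.5837[hold]; j=3 S=227.5800 intr=0.0000 cont=0.0000 V=0.0000[hold]  S*(3)=62.3812
k=2: j=0 S=77.3988 intr=33.2512 cont=34.9783 V=34.9783[hold]; j=1 S=119.1500 intr=0.0000 cont=13.1857 V=13.1857[hold]; j=2 S=183.4231 intr=0.0000 cont=2.3679 V=2.3679[hold]  S*(2)=-
k=1: j=0 S=96.0316 intr=14.6184 cont=24.2717 V=24.2717[hold]; j=1 S=147.8339 intr=0.0000 cont=7.9253 V=7.9253[hold]  S*(1)=-
k=0: j=0 S=119.1500 intr=0.0000 cont=16.2664 V=16.2664[hold]  S*(0)=-

price = 16.2664
boundary = - - - 62.3812 77.3988 62.3812
tree:
16.2664
24.2717 7.9253
34.9783 13.1857 2.3679
48.2688 21.3510 4.5837 0.0000
60.3725 33.2512 8.8732 0.0000 0.0000
70.1277 48.2688 17.1769 0.0000 0.0000 0.0000
77.9902 60.3725 33.2512 0.0000 0.0000 0.0000 0.0000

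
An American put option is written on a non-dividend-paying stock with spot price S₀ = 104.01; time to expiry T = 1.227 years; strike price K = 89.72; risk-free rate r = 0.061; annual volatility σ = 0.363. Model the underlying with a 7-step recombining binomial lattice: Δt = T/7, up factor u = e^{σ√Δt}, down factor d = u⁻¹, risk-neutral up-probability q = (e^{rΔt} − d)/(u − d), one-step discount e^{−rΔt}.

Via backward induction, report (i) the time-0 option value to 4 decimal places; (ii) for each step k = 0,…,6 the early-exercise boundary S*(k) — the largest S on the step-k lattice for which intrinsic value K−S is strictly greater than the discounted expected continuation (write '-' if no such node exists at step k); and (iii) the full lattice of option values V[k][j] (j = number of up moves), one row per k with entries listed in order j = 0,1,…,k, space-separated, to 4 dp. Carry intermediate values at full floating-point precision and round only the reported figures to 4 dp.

params: Δt=0.17529 u=1.16413 d=0.85901 q=0.49731 e^(-rΔt)=0.98936
t_7 payoffs: 53.8234 41.0726 23.7926 0.3746 0.0000 0.0000 0.0000 0.0000
t_6: node(6,0) S=41.7885 payoff=47.9315 vs cont=46.9773 → 47.9315 [stop]  node(6,1) S=56.6321 payoff=33.0879 vs cont=32.1337 → 33.0879 [stop]  node(6,2) S=76.7483 payoff=12.9717 vs cont=12.0175 → 12.9717 [stop]  node(6,3) S=104.0100 payoff=0.0000 vs cont=0.1863 → 0.1863 [wait]  node(6,4) S=140.9552 payoff=0.0000 vs cont=0.0000 → 0.0000 [wait]  node(6,5) S=191.0238 payoff=0.0000 vs cont=0.0000 → 0.0000 [wait]  node(6,6) S=258.8771 payoff=0.0000 vs cont=0.0000 → 0.0000 [wait]  ⇒ S*(6)=76.7483
t_5: node(5,0) S=48.6474 payoff=41.0726 vs cont=40.1184 → 41.0726 [stop]  node(5,1) S=65.9274 payoff=23.7926 vs cont=22.8384 → 23.7926 [stop]  node(5,2) S=89.3454 payoff=0.3746 vs cont=6.5431 → 6.5431 [wait]  node(5,3) S=121.0816 payoff=0.0000 vs cont=0.0927 → 0.0927 [wait]  node(5,4) S=164.0908 payoff=0.0000 vs cont=0.0000 → 0.0000 [wait]  node(5,5) S=222.3773 payoff=0.0000 vs cont=0.0000 → 0.0000 [wait]  ⇒ S*(5)=65.9274
t_4: node(4,0) S=56.6321 payoff=33.0879 vs cont=32.1337 → 33.0879 [stop]  node(4,1) S=76.7483 payoff=12.9717 vs cont=15.0524 → 15.0524 [wait]  node(4,2) S=104.0100 payoff=0.0000 vs cont=3.2998 → 3.2998 [wait]  node(4,3) S=140.9552 payoff=0.0000 vs cont=0.0461 → 0.0461 [wait]  node(4,4) S=191.0238 payoff=0.0000 vs cont=0.0000 → 0.0000 [wait]  ⇒ S*(4)=56.6321
t_3: node(3,0) S=65.9274 payoff=23.7926 vs cont=23.8622 → 23.8622 [wait]  node(3,1) S=89.3454 payoff=0.3746 vs cont=9.1098 → 9.1098 [wait]  node(3,2) S=121.0816 payoff=0.0000 vs cont=1.6638 → 1.6638 [wait]  node(3,3) S=164.0908 payoff=0.0000 vs cont=0.0229 → 0.0229 [wait]  ⇒ S*(3)=-
t_2: node(2,0) S=76.7483 payoff=12.9717 vs cont=16.3499 → 16.3499 [wait]  node(2,1) S=104.0100 payoff=0.0000 vs cont=5.3493 → 5.3493 [wait]  node(2,2) S=140.9552 payoff=0.0000 vs cont=0.8388 → 0.8388 [wait]  ⇒ S*(2)=-
t_1: node(1,0) S=89.3454 payoff=0.3746 vs cont=10.7635 → 10.7635 [wait]  node(1,1) S=121.0816 payoff=0.0000 vs cont=3.0731 → 3.0731 [wait]  ⇒ S*(1)=-
t_0: node(0,0) S=104.0100 payoff=0.0000 vs cont=6.8652 → 6.8652 [wait]  ⇒ S*(0)=-

price = 6.8652
boundary = - - - - 56.6321 65.9274 76.7483
tree:
6.8652
10.7635 3.0731
16.3499 5.3493 0.8388
23.8622 9.1098 1.6638 0.0229
33.0879 15.0524 3.2998 0.0461 0.0000
41.0726 23.7926 6.5431 0.0927 0.0000 0.0000
47.9315 33.0879 12.9717 0.1863 0.0000 0.0000 0.0000
53.8234 41.0726 23.7926 0.3746 0.0000 0.0000 0.0000 0.0000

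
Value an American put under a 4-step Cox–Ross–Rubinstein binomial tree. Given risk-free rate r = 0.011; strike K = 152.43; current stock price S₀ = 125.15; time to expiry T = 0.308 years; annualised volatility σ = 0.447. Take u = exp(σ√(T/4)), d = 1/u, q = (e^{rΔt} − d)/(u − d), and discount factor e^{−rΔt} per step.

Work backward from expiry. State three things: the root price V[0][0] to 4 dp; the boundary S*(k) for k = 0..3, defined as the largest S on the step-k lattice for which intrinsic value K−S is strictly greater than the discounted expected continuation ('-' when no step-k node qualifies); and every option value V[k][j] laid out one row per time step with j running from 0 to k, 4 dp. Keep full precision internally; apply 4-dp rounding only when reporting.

params: Δt=0.07700 u=1.13206 d=0.88335 q=0.47244 e^(-rΔt)=0.99915
t_4 payoffs: 76.2299 54.7753 27.2800 0.0000 0.0000
t_3: node(3,0) S=86.2630 payoff=66.1670 vs cont=66.0380 → 66.1670 [stop]  node(3,1) S=110.5508 payoff=41.8792 vs cont=41.7501 → 41.8792 [stop]  node(3,2) S=141.6771 payoff=10.7529 vs cont=14.3797 → 14.3797 [wait]  node(3,3) S=181.5671 payoff=0.0000 vs cont=0.0000 → 0.0000 [wait]  ⇒ S*(3)=110.5508
t_2: node(2,0) S=97.6547 payoff=54.7753 vs cont=54.6462 → 54.7753 [stop]  node(2,1) S=125.1500 payoff=27.2800 vs cont=28.8629 → 28.8629 [wait]  node(2,2) S=160.3867 payoff=0.0000 vs cont=7.5798 → 7.5798 [wait]  ⇒ S*(2)=97.6547
t_1: node(1,0) S=110.5508 payoff=41.8792 vs cont=42.4973 → 42.4973 [wait]  node(1,1) S=141.6771 payoff=10.7529 vs cont=18.7921 → 18.7921 [wait]  ⇒ S*(1)=-
t_0: node(0,0) S=125.1500 payoff=27.2800 vs cont=31.2716 → 31.2716 [wait]  ⇒ S*(0)=-

price = 31.2716
boundary = - - 97.6547 110.5508
tree:
31.2716
42.4973 18.7921
54.7753 28.8629 7.5798
66.1670 41.8792 14.3797 0.0000
76.2299 54.7753 27.2800 0.0000 0.0000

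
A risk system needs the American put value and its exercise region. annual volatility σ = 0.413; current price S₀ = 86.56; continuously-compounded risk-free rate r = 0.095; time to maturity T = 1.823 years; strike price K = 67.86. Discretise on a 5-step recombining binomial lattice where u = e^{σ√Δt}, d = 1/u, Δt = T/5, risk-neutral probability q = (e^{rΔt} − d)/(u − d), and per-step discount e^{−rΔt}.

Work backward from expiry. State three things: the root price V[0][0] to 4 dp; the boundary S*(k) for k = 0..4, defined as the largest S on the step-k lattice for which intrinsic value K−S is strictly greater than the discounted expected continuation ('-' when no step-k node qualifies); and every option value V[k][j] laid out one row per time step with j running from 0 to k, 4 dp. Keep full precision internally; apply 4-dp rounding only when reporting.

params: Δt=0.36460 u=1.28323 d=0.77929 q=0.50791 e^(-rΔt)=0.96596
t_5 payoffs: 42.9829 26.8956 0.4051 0.0000 0.0000 0.0000
t_4: node(4,0) S=31.9230 payoff=35.9370 vs cont=33.6268 → 35.9370 [stop]  node(4,1) S=52.5666 payoff=15.2934 vs cont=12.9831 → 15.2934 [stop]  node(4,2) S=86.5600 payoff=0.0000 vs cont=0.1925 → 0.1925 [wait]  node(4,3) S=142.5359 payoff=0.0000 vs cont=0.0000 → 0.0000 [wait]  node(4,4) S=234.7099 payoff=0.0000 vs cont=0.0000 → 0.0000 [wait]  ⇒ S*(4)=52.5666
t_3: node(3,0) S=40.9644 payoff=26.8956 vs cont=24.5854 → 26.8956 [stop]  node(3,1) S=67.4549 payoff=0.4051 vs cont=7.3639 → 7.3639 [wait]  node(3,2) S=111.0761 payoff=0.0000 vs cont=0.0915 → 0.0915 [wait]  node(3,3) S=182.9060 payoff=0.0000 vs cont=0.0000 → 0.0000 [wait]  ⇒ S*(3)=40.9644
t_2: node(2,0) S=52.5666 payoff=15.2934 vs cont=16.3973 → 16.3973 [wait]  node(2,1) S=86.5600 payoff=0.0000 vs cont=3.5452 → 3.5452 [wait]  node(2,2) S=142.5359 payoff=0.0000 vs cont=0.0435 → 0.0435 [wait]  ⇒ S*(2)=-
t_1: node(1,0) S=67.4549 payoff=0.4051 vs cont=9.5336 → 9.5336 [wait]  node(1,1) S=111.0761 payoff=0.0000 vs cont=1.7065 → 1.7065 [wait]  ⇒ S*(1)=-
t_0: node(0,0) S=86.5600 payoff=0.0000 vs cont=5.3689 → 5.3689 [wait]  ⇒ S*(0)=-

price = 5.3689
boundary = - - - 40.9644 52.5666
tree:
5.3689
9.5336 1.7065
16.3973 3.5452 0.0435
26.8956 7.3639 0.0915 0.0000
35.9370 15.2934 0.1925 0.0000 0.0000
42.9829 26.8956 0.4051 0.0000 0.0000 0.0000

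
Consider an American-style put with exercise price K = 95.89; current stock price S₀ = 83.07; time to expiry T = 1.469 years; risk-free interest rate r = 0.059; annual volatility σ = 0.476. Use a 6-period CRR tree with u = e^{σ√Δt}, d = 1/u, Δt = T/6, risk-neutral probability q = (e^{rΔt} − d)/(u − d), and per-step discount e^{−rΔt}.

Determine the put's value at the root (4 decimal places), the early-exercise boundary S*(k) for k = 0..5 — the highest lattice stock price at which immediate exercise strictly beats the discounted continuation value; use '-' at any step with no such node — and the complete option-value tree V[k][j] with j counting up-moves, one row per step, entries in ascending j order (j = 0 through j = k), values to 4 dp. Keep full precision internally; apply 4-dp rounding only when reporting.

price = 23.9511
boundary = - - 51.8642 40.9807 51.8642 65.6381
tree:
23.9511
33.0558 14.5043
44.0258 21.8030 6.7865
54.9093 31.6812 11.4246 1.8071
63.5090 44.0258 18.8481 3.4723 0.0000
70.3040 54.9093 30.2519 6.6720 0.0000 0.0000
75.6731 63.5090 44.0258 12.8200 0.0000 0.0000 0.0000

Δt=0.24483  u=1.26558  d=0.79015  q=0.47199  discount=0.98566
step 6 (expiry): payoffs max(K−S,0) = 75.6731 63.5090 44.0258 12.8200 0.0000 0.0000 0.0000
step 5: (k=5,j=0): S=25.5860, (K−S)⁺=70.3040, hold=68.9288 ⇒ V=70.3040 exercise | (k=5,j=1): S=40.9807, (K−S)⁺=54.9093, hold=53.5342 ⇒ V=54.9093 exercise | (k=5,j=2): S=65.6381, (K−S)⁺=30.2519, hold=28.8767 ⇒ V=30.2519 exercise | (k=5,j=3): S=105.1314, (K−S)⁺=0.0000, hold=6.6720 ⇒ V=6.6720 continue | (k=5,j=4): S=168.3874, (K−S)⁺=0.0000, hold=0.0000 ⇒ V=0.0000 continue | (k=5,j=5): S=269.7034, (K−S)⁺=0.0000, hold=0.0000 ⇒ V=0.0000 continue  boundary S*=65.6381
step 4: (k=4,j=0): S=32.3810, (K−S)⁺=63.5090, hold=62.1338 ⇒ V=63.5090 exercise | (k=4,j=1): S=51.8642, (K−S)⁺=44.0258, hold=42.6507 ⇒ V=44.0258 exercise | (k=4,j=2): S=83.0700, (K−S)⁺=12.8200, hold=18.8481 ⇒ V=18.8481 continue | (k=4,j=3): S=133.0519, (K−S)⁺=0.0000, hold=3.4723 ⇒ V=3.4723 continue | (k=4,j=4): S=213.1071, (K−S)⁺=0.0000, hold=0.0000 ⇒ V=0.0000 continue  boundary S*=51.8642
step 3: (k=3,j=0): S=40.9807, (K−S)⁺=54.9093, hold=53.5342 ⇒ V=54.9093 exercise | (k=3,j=1): S=65.6381, (K−S)⁺=30.2519, hold=31.6812 ⇒ V=31.6812 continue | (k=3,j=2): S=105.1314, (K−S)⁺=0.0000, hold=11.4246 ⇒ V=11.4246 continue | (k=3,j=3): S=168.3874, (K−S)⁺=0.0000, hold=1.8071 ⇒ V=1.8071 continue  boundary S*=40.9807
step 2: (k=2,j=0): S=51.8642, (K−S)⁺=44.0258, hold=43.3156 ⇒ V=44.0258 exercise | (k=2,j=1): S=83.0700, (K−S)⁺=12.8200, hold=21.8030 ⇒ V=21.8030 continue | (k=2,j=2): S=133.0519, (K−S)⁺=0.0000, hold=6.7865 ⇒ V=6.7865 continue  boundary S*=51.8642
step 1: (k=1,j=0): S=65.6381, (K−S)⁺=30.2519, hold=33.0558 ⇒ V=33.0558 continue | (k=1,j=1): S=105.1314, (K−S)⁺=0.0000, hold=14.5043 ⇒ V=14.5043 continue  boundary S*=-
step 0: (k=0,j=0): S=83.0700, (K−S)⁺=12.8200, hold=23.9511 ⇒ V=23.9511 continue  boundary S*=-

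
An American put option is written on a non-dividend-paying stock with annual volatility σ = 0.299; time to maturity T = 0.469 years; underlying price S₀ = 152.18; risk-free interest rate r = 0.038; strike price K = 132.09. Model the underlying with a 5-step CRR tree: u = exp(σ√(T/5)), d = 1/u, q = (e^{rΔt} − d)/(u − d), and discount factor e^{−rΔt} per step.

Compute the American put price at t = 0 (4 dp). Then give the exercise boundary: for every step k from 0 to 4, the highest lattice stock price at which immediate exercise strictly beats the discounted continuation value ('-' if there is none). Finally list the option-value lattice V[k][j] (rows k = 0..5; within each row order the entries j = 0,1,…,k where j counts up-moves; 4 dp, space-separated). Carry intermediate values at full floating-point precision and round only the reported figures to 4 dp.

Δt=0.09380  u=1.09590  d=0.91249  q=0.49659  discount=0.99644
step 5 (expiry): payoffs max(K−S,0) = 35.8165 16.4662 0.0000 0.0000 0.0000 0.0000
step 4: (k=4,j=0): S=105.5060, (K−S)⁺=26.5840, hold=26.1140 ⇒ V=26.5840 exercise | (k=4,j=1): S=126.7119, (K−S)⁺=5.3781, hold=8.2597 ⇒ V=8.2597 continue | (k=4,j=2): S=152.1800, (K−S)⁺=0.0000, hold=0.0000 ⇒ V=0.0000 continue | (k=4,j=3): S=182.7670, (K−S)⁺=0.0000, hold=0.0000 ⇒ V=0.0000 continue | (k=4,j=4): S=219.5018, (K−S)⁺=0.0000, hold=0.0000 ⇒ V=0.0000 continue  boundary S*=105.5060
step 3: (k=3,j=0): S=115.6238, (K−S)⁺=16.4662, hold=17.4221 ⇒ V=17.4221 continue | (k=3,j=1): S=138.8633, (K−S)⁺=0.0000, hold=4.1432 ⇒ V=4.1432 continue | (k=3,j=2): S=166.7738, (K−S)⁺=0.0000, hold=0.0000 ⇒ V=0.0000 continue | (k=3,j=3): S=200.2940, (K−S)⁺=0.0000, hold=0.0000 ⇒ V=0.0000 continue  boundary S*=-
step 2: (k=2,j=0): S=126.7119, (K−S)⁺=5.3781, hold=10.7894 ⇒ V=10.7894 continue | (k=2,j=1): S=152.1800, (K−S)⁺=0.0000, hold=2.0783 ⇒ V=2.0783 continue | (k=2,j=2): S=182.7670, (K−S)⁺=0.0000, hold=0.0000 ⇒ V=0.0000 continue  boundary S*=-
step 1: (k=1,j=0): S=138.8633, (K−S)⁺=0.0000, hold=6.4405 ⇒ V=6.4405 continue | (k=1,j=1): S=166.7738, (K−S)⁺=0.0000, hold=1.0425 ⇒ V=1.0425 continue  boundary S*=-
step 0: (k=0,j=0): S=152.1800, (K−S)⁺=0.0000, hold=3.7466 ⇒ V=3.7466 continue  boundary S*=-

price = 3.7466
boundary = - - - - 105.5060
tree:
3.7466
6.4405 1.0425
10.7894 2.0783 0.0000
17.4221 4.1432 0.0000 0.0000
26.5840 8.2597 0.0000 0.0000 0.0000
35.8165 16.4662 0.0000 0.0000 0.0000 0.0000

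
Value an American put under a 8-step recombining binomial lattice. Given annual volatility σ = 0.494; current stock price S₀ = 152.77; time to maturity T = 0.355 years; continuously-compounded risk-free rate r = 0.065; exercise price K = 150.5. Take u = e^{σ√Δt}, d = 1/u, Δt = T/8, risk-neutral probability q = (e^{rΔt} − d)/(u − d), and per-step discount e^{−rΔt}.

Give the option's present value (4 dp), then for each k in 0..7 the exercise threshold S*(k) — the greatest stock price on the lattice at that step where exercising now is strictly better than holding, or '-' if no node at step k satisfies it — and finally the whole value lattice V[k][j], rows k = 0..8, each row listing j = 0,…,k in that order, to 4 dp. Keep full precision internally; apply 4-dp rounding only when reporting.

params: Δt=0.04437 u=1.10967 d=0.90117 q=0.48786 e^(-rΔt)=0.99712
t_8 payoffs: 84.0513 68.6772 49.7460 26.4348 0.0000 0.0000 0.0000 0.0000 0.0000
t_7: node(7,0) S=73.7361 payoff=76.7639 vs cont=76.3304 → 76.7639 [stop]  node(7,1) S=90.7963 payoff=59.7037 vs cont=59.2702 → 59.7037 [stop]  node(7,2) S=111.8037 payoff=38.6963 vs cont=38.2628 → 38.6963 [stop]  node(7,3) S=137.6715 payoff=12.8285 vs cont=13.4993 → 13.4993 [wait]  node(7,4) S=169.5243 payoff=0.0000 vs cont=0.0000 → 0.0000 [wait]  node(7,5) S=208.7469 payoff=0.0000 vs cont=0.0000 → 0.0000 [wait]  node(7,6) S=257.0443 payoff=0.0000 vs cont=0.0000 → 0.0000 [wait]  node(7,7) S=316.5161 payoff=0.0000 vs cont=0.0000 → 0.0000 [wait]  ⇒ S*(7)=111.8037
t_6: node(6,0) S=81.8228 payoff=68.6772 vs cont=68.2437 → 68.6772 [stop]  node(6,1) S=100.7540 payoff=49.7460 vs cont=49.3125 → 49.7460 [stop]  node(6,2) S=124.0652 payoff=26.4348 vs cont=26.3276 → 26.4348 [stop]  node(6,3) S=152.7700 payoff=0.0000 vs cont=6.8936 → 6.8936 [wait]  node(6,4) S=188.1161 payoff=0.0000 vs cont=0.0000 → 0.0000 [wait]  node(6,5) S=231.6402 payoff=0.0000 vs cont=0.0000 → 0.0000 [wait]  node(6,6) S=285.2344 payoff=0.0000 vs cont=0.0000 → 0.0000 [wait]  ⇒ S*(6)=124.0652
t_5: node(5,0) S=90.7963 payoff=59.7037 vs cont=59.2702 → 59.7037 [stop]  node(5,1) S=111.8037 payoff=38.6963 vs cont=38.2628 → 38.6963 [stop]  node(5,2) S=137.6715 payoff=12.8285 vs cont=16.8527 → 16.8527 [wait]  node(5,3) S=169.5243 payoff=0.0000 vs cont=3.5203 → 3.5203 [wait]  node(5,4) S=208.7469 payoff=0.0000 vs cont=0.0000 → 0.0000 [wait]  node(5,5) S=257.0443 payoff=0.0000 vs cont=0.0000 → 0.0000 [wait]  ⇒ S*(5)=111.8037
t_4: node(4,0) S=100.7540 payoff=49.7460 vs cont=49.3125 → 49.7460 [stop]  node(4,1) S=124.0652 payoff=26.4348 vs cont=27.9589 → 27.9589 [wait]  node(4,2) S=152.7700 payoff=0.0000 vs cont=10.3185 → 10.3185 [wait]  node(4,3) S=188.1161 payoff=0.0000 vs cont=1.7977 → 1.7977 [wait]  node(4,4) S=231.6402 payoff=0.0000 vs cont=0.0000 → 0.0000 [wait]  ⇒ S*(4)=100.7540
t_3: node(3,0) S=111.8037 payoff=38.6963 vs cont=39.0042 → 39.0042 [wait]  node(3,1) S=137.6715 payoff=12.8285 vs cont=19.2971 → 19.2971 [wait]  node(3,2) S=169.5243 payoff=0.0000 vs cont=6.1438 → 6.1438 [wait]  node(3,3) S=208.7469 payoff=0.0000 vs cont=0.9180 → 0.9180 [wait]  ⇒ S*(3)=-
t_2: node(2,0) S=124.0652 payoff=26.4348 vs cont=29.3052 → 29.3052 [wait]  node(2,1) S=152.7700 payoff=0.0000 vs cont=12.8430 → 12.8430 [wait]  node(2,2) S=188.1161 payoff=0.0000 vs cont=3.5840 → 3.5840 [wait]  ⇒ S*(2)=-
t_1: node(1,0) S=137.6715 payoff=12.8285 vs cont=21.2127 → 21.2127 [wait]  node(1,1) S=169.5243 payoff=0.0000 vs cont=8.3019 → 8.3019 [wait]  ⇒ S*(1)=-
t_0: node(0,0) S=152.7700 payoff=0.0000 vs cont=14.8710 → 14.8710 [wait]  ⇒ S*(0)=-

price = 14.8710
boundary = - - - - 100.7540 111.8037 124.0652 111.8037
tree:
14.8710
21.2127 8.3019
29.3052 12.8430 3.5840
39.0042 19.2971 6.1438 0.9180
49.7460 27.9589 10.3185 1.7977 0.0000
59.7037 38.6963 16.8527 3.5203 0.0000 0.0000
68.6772 49.7460 26.4348 6.8936 0.0000 0.0000 0.0000
76.7639 59.7037 38.6963 13.4993 0.0000 0.0000 0.0000 0.0000
84.0513 68.6772 49.7460 26.4348 0.0000 0.0000 0.0000 0.0000 0.0000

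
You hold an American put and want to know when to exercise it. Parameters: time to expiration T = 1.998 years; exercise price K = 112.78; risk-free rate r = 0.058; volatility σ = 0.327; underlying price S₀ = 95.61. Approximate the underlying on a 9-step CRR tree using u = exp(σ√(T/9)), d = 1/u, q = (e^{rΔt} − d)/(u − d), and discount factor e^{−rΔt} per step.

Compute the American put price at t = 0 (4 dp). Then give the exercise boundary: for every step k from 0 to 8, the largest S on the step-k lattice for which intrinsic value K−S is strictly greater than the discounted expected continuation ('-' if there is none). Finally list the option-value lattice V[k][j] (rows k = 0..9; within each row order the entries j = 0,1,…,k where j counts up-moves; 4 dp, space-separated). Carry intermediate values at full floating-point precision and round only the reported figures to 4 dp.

price = 23.1333
boundary = - - 70.2551 60.2234 70.2551 81.9579 70.2551 81.9579 95.6100
tree:
23.1333
31.8377 15.1435
42.5249 22.1165 8.6559
52.5566 31.2522 13.6751 3.9281
61.1559 42.5249 20.9384 6.8634 1.1342
68.5273 52.5566 30.8221 11.7291 2.2409 0.0718
74.8461 61.1559 42.5249 19.4428 4.4230 0.1465 0.0000
80.2627 68.5273 52.5566 30.8221 8.7197 0.2989 0.0000 0.0000
84.9058 74.8461 61.1559 42.5249 17.1700 0.6097 0.0000 0.0000 0.0000
88.8860 80.2627 68.5273 52.5566 30.8221 1.2438 0.0000 0.0000 0.0000 0.0000

Δt=0.22200  u=1.16658  d=0.85721  q=0.50345  discount=0.98721
step 9 (expiry): payoffs max(K−S,0) = 88.8860 80.2627 68.5273 52.5566 30.8221 1.2438 0.0000 0.0000 0.0000 0.0000
step 8: (k=8,j=0): S=27.8742, (K−S)⁺=84.9058, hold=83.4630 ⇒ V=84.9058 exercise | (k=8,j=1): S=37.9339, (K−S)⁺=74.8461, hold=73.4033 ⇒ V=74.8461 exercise | (k=8,j=2): S=51.6241, (K−S)⁺=61.1559, hold=59.7131 ⇒ V=61.1559 exercise | (k=8,j=3): S=70.2551, (K−S)⁺=42.5249, hold=41.0820 ⇒ V=42.5249 exercise | (k=8,j=4): S=95.6100, (K−S)⁺=17.1700, hold=15.7272 ⇒ V=17.1700 exercise | (k=8,j=5): S=130.1154, (K−S)⁺=0.0000, hold=0.6097 ⇒ V=0.6097 continue | (k=8,j=6): S=177.0737, (K−S)⁺=0.0000, hold=0.0000 ⇒ V=0.0000 continue | (k=8,j=7): S=240.9792, (K−S)⁺=0.0000, hold=0.0000 ⇒ V=0.0000 continue | (k=8,j=8): S=327.9479, (K−S)⁺=0.0000, hold=0.0000 ⇒ V=0.0000 continue  boundary S*=95.6100
step 7: (k=7,j=0): S=32.5173, (K−S)⁺=80.2627, hold=78.8199 ⇒ V=80.2627 exercise | (k=7,j=1): S=44.2527, (K−S)⁺=68.5273, hold=67.0844 ⇒ V=68.5273 exercise | (k=7,j=2): S=60.2234, (K−S)⁺=52.5566, hold=51.1138 ⇒ V=52.5566 exercise | (k=7,j=3): S=81.9579, (K−S)⁺=30.8221, hold=29.3793 ⇒ V=30.8221 exercise | (k=7,j=4): S=111.5362, (K−S)⁺=1.2438, hold=8.7197 ⇒ V=8.7197 continue | (k=7,j=5): S=151.7894, (K−S)⁺=0.0000, hold=0.2989 ⇒ V=0.2989 continue | (k=7,j=6): S=206.5698, (K−S)⁺=0.0000, hold=0.0000 ⇒ V=0.0000 continue | (k=7,j=7): S=281.1203, (K−S)⁺=0.0000, hold=0.0000 ⇒ V=0.0000 continue  boundary S*=81.9579
step 6: (k=6,j=0): S=37.9339, (K−S)⁺=74.8461, hold=73.4033 ⇒ V=74.8461 exercise | (k=6,j=1): S=51.6241, (K−S)⁺=61.1559, hold=59.7131 ⇒ V=61.1559 exercise | (k=6,j=2): S=70.2551, (K−S)⁺=42.5249, hold=41.0820 ⇒ V=42.5249 exercise | (k=6,j=3): S=95.6100, (K−S)⁺=17.1700, hold=19.4428 ⇒ V=19.4428 continue | (k=6,j=4): S=130.1154, (K−S)⁺=0.0000, hold=4.4230 ⇒ V=4.4230 continue | (k=6,j=5): S=177.0737, (K−S)⁺=0.0000, hold=0.1465 ⇒ V=0.1465 continue | (k=6,j=6): S=240.9792, (K−S)⁺=0.0000, hold=0.0000 ⇒ V=0.0000 continue  boundary S*=70.2551
step 5: (k=5,j=0): S=44.2527, (K−S)⁺=68.5273, hold=67.0844 ⇒ V=68.5273 exercise | (k=5,j=1): S=60.2234, (K−S)⁺=52.5566, hold=51.1138 ⇒ V=52.5566 exercise | (k=5,j=2): S=81.9579, (K−S)⁺=30.8221, hold=30.5089 ⇒ V=30.8221 exercise | (k=5,j=3): S=111.5362, (K−S)⁺=1.2438, hold=11.7291 ⇒ V=11.7291 continue | (k=5,j=4): S=151.7894, (K−S)⁺=0.0000, hold=2.2409 ⇒ V=2.2409 continue | (k=5,j=5): S=206.5698, (K−S)⁺=0.0000, hold=0.0718 ⇒ V=0.0718 continue  boundary S*=81.9579
step 4: (k=4,j=0): S=51.6241, (K−S)⁺=61.1559, hold=59.7131 ⇒ V=61.1559 exercise | (k=4,j=1): S=70.2551, (K−S)⁺=42.5249, hold=41.0820 ⇒ V=42.5249 exercise | (k=4,j=2): S=95.6100, (K−S)⁺=17.1700, hold=20.9384 ⇒ V=20.9384 continue | (k=4,j=3): S=130.1154, (K−S)⁺=0.0000, hold=6.8634 ⇒ V=6.8634 continue | (k=4,j=4): S=177.0737, (K−S)⁺=0.0000, hold=1.1342 ⇒ V=1.1342 continue  boundary S*=70.2551
step 3: (k=3,j=0): S=60.2234, (K−S)⁺=52.5566, hold=51.1138 ⇒ V=52.5566 exercise | (k=3,j=1): S=81.9579, (K−S)⁺=30.8221, hold=31.2522 ⇒ V=31.2522 continue | (k=3,j=2): S=111.5362, (K−S)⁺=1.2438, hold=13.6751 ⇒ V=13.6751 continue | (k=3,j=3): S=151.7894, (K−S)⁺=0.0000, hold=3.9281 ⇒ V=3.9281 continue  boundary S*=60.2234
step 2: (k=2,j=0): S=70.2551, (K−S)⁺=42.5249, hold=41.2958 ⇒ V=42.5249 exercise | (k=2,j=1): S=95.6100, (K−S)⁺=17.1700, hold=22.1165 ⇒ V=22.1165 continue | (k=2,j=2): S=130.1154, (K−S)⁺=0.0000, hold=8.6559 ⇒ V=8.6559 continue  boundary S*=70.2551
step 1: (k=1,j=0): S=81.9579, (K−S)⁺=30.8221, hold=31.8377 ⇒ V=31.8377 continue | (k=1,j=1): S=111.5362, (K−S)⁺=1.2438, hold=15.1435 ⇒ V=15.1435 continue  boundary S*=-
step 0: (k=0,j=0): S=95.6100, (K−S)⁺=17.1700, hold=23.1333 ⇒ V=23.1333 continue  boundary S*=-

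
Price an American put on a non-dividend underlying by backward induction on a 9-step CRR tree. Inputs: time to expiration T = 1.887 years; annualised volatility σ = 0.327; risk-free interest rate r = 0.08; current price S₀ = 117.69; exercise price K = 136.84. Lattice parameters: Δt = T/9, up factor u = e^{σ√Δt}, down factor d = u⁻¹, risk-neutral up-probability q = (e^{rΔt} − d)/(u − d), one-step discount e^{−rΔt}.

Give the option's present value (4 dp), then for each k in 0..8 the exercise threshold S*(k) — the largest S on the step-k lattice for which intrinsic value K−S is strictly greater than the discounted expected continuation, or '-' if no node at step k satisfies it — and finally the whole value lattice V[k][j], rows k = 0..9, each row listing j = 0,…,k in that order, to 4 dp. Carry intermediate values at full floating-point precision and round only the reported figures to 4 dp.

Δt=0.20967, u=1.16152, d=0.86094, q=0.51891, disc=e^(-rΔt)=0.98337
k=9 terminal: V=max(K-S,0) → 106.2561 95.5783 81.1724 61.7370 35.5161 0.1405 0.0000 0.0000 0.0000 0.0000
k=8: j=0 S=35.5238 intr=101.3162 cont=99.0400 V=101.3162[EX]; j=1 S=47.9264 intr=88.9136 cont=86.6375 V=88.9136[EX]; j=2 S=64.6591 intr=72.1809 cont=69.9048 V=72.1809[EX]; j=3 S=87.2338 intr=49.6062 cont=47.3301 V=49.6062[EX]; j=4 S=117.6900 intr=19.1500 cont=16.8739 V=19.1500[EX]; j=5 S=158.7795 intr=0.0000 cont=0.0665 V=0.0665[hold]; j=6 S=214.2148 intr=0.0000 cont=0.0000 V=0.0000[hold]; j=7 S=289.0043 intr=0.0000 cont=0.0000 V=0.0000[hold]; j=8 S=389.9054 intr=0.0000 cont=0.0000 V=0.0000[hold]  S*(8)=117.6900
k=7: j=0 S=41.2617 intr=95.5783 cont=93.3022 V=95.5783[EX]; j=1 S=55.6676 intr=81.1724 cont=78.8963 V=81.1724[EX]; j=2 S=75.1030 intr=61.7370 cont=59.4609 V=61.7370[EX]; j=3 S=101.3239 intr=35.5161 cont=33.2399 V=35.5161[EX]; j=4 S=136.6995 intr=0.1405 cont=9.0935 V=9.0935[hold]; j=5 S=184.4259 intr=0.0000 cont=0.0314 V=0.0314[hold]; j=6 S=248.8152 intr=0.0000 cont=0.0000 V=0.0000[hold]; j=7 S=335.6849 intr=0.0000 cont=0.0000 V=0.0000[hold]  S*(7)=101.3239
k=6: j=0 S=47.9264 intr=88.9136 cont=86.6375 V=88.9136[EX]; j=1 S=64.6591 intr=72.1809 cont=69.9048 V=72.1809[EX]; j=2 S=87.2338 intr=49.6062 cont=47.3301 V=49.6062[EX]; j=3 S=117.6900 intr=19.1500 cont=21.4424 V=21.4424[hold]; j=4 S=158.7795 intr=0.0000 cont=4.3181 V=4.3181[hold]; j=5 S=214.2148 intr=0.0000 cont=0.0149 V=0.0149[hold]; j=6 S=289.0043 intr=0.0000 cont=0.0000 V=0.0000[hold]  S*(6)=87.2338
k=5: j=0 S=55.6676 intr=81.1724 cont=78.8963 V=81.1724[EX]; j=1 S=75.1030 intr=61.7370 cont=59.4609 V=61.7370[EX]; j=2 S=101.3239 intr=35.5161 cont=34.4097 V=35.5161[EX]; j=3 S=136.6995 intr=0.1405 cont=12.3476 V=12.3476[hold]; j=4 S=184.4259 intr=0.0000 cont=2.0504 V=2.0504[hold]; j=5 S=248.8152 intr=0.0000 cont=0.0070 V=0.0070[hold]  S*(5)=101.3239
k=4: j=0 S=64.6591 intr=72.1809 cont=69.9048 V=72.1809[EX]; j=1 S=87.2338 intr=49.6062 cont=47.3301 V=49.6062[EX]; j=2 S=117.6900 intr=19.1500 cont=23.1029 V=23.1029[hold]; j=3 S=158.7795 intr=0.0000 cont=6.8878 V=6.8878[hold]; j=4 S=214.2148 intr=0.0000 cont=0.9736 V=0.9736[hold]  S*(4)=87.2338
k=3: j=0 S=75.1030 intr=61.7370 cont=59.4609 V=61.7370[EX]; j=1 S=101.3239 intr=35.5161 cont=35.2570 V=35.5161[EX]; j=2 S=136.6995 intr=0.1405 cont=14.4444 V=14.4444[hold]; j=3 S=184.4259 intr=0.0000 cont=3.7553 V=3.7553[hold]  S*(3)=101.3239
k=2: j=0 S=87.2338 intr=49.6062 cont=47.3301 V=49.6062[EX]; j=1 S=117.6900 intr=19.1500 cont=24.1729 V=24.1729[hold]; j=2 S=158.7795 intr=0.0000 cont=8.7497 V=8.7497[hold]  S*(2)=87.2338
k=1: j=0 S=101.3239 intr=35.5161 cont=35.8030 V=35.8030[hold]; j=1 S=136.6995 intr=0.1405 cont=15.9007 V=15.9007[hold]  S*(1)=-
k=0: j=0 S=117.6900 intr=19.1500 cont=25.0517 V=25.0517[hold]  S*(0)=-

price = 25.0517
boundary = - - 87.2338 101.3239 87.2338 101.3239 87.2338 101.3239 117.6900
tree:
25.0517
35.8030 15.9007
49.6062 24.1729 8.7497
61.7370 35.5161 14.4444 3.7553
72.1809 49.6062 23.1029 6.8878 0.9736
81.1724 61.7370 35.5161 12.3476 2.0504 0.0070
88.9136 72.1809 49.6062 21.4424 4.3181 0.0149 0.0000
95.5783 81.1724 61.7370 35.5161 9.0935 0.0314 0.0000 0.0000
101.3162 88.9136 72.1809 49.6062 19.1500 0.0665 0.0000 0.0000 0.0000
106.2561 95.5783 81.1724 61.7370 35.5161 0.1405 0.0000 0.0000 0.0000 0.0000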